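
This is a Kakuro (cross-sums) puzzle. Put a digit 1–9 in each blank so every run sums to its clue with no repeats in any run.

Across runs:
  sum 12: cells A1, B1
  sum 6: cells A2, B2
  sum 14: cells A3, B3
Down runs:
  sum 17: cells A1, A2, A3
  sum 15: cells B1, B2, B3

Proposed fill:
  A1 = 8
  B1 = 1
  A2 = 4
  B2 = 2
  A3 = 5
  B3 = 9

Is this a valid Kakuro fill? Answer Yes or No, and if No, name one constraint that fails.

No — the across run A1–B1 sums to 9, not 12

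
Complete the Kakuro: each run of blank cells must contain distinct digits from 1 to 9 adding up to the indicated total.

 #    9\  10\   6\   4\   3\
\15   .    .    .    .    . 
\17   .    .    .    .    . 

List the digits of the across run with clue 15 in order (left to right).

5 3 4 1 2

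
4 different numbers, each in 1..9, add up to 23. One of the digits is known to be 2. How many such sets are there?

3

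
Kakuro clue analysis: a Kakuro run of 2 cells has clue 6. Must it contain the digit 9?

No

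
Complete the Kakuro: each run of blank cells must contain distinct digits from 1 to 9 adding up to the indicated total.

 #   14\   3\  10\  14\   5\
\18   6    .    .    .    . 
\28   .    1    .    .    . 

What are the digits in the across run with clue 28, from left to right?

8, 1, 6, 9, 4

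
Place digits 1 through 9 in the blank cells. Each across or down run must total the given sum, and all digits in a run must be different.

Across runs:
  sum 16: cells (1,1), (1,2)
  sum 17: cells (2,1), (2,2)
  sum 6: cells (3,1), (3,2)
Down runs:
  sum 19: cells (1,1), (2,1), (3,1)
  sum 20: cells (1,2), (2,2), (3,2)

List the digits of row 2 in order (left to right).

8 9

16 in 2 cells must be {7,9}; 17 in 2 cells must be {8,9}.
Nothing is forced directly, so branch on (3,2), whose candidates are 4 or 5. If (3,2) = 5: then (3,1) would have to be in {1} for the 6 across but in {2,3,4,5,6,7,8,9} for the 19 down — contradiction. So (3,2) = 4.
Given what's placed, (2,2) must be 9 to fit the 17 across and 20 down.
(3,1) = 6 − 4 = 2 completes the 6 across.
(1,1) = 9: the only remaining digit allowed by both the 16 across and the 19 down.
(1,2) = 16 − 9 = 7 completes the 16 across.
(2,1) = 17 − 9 = 8 completes the 17 across.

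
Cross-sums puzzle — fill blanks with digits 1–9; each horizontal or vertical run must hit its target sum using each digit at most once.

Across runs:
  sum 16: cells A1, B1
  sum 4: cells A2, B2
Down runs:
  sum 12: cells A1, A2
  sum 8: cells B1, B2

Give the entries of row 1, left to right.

16 in 2 cells must be {7,9}; 4 in 2 cells must be {1,3}.
The 16 across and the 8 down share only 7, so B1 = 7.
The 4 across and the 12 down share only 3, so A2 = 3.
B2 = 4 − 3 = 1 completes the 4 across.
A1 = 16 − 7 = 9 completes the 16 across.

9 7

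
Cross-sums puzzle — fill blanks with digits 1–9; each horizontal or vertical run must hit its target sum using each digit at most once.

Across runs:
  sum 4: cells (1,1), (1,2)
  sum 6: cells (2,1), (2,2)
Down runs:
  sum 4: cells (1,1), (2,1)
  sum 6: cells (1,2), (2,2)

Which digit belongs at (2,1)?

1

4 in 2 cells must be {1,3}.
The 4 across and the 6 down share only 1, so (1,2) = 1.
The 6 across and the 4 down share only 1, so (2,1) = 1.
(2,2) = 6 − 1 = 5 completes the 6 across.
(1,1) = 4 − 1 = 3 completes the 4 across.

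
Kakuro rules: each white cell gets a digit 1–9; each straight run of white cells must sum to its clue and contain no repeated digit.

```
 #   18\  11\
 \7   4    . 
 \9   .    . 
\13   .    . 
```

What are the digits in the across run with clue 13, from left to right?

R1C2 = 7 − 4 = 3 completes the 7 across.
No cell is forced outright now. R3C2 can only be 6 or 7 (the digits allowed by both its 13 across and its 11 down). If R3C2 = 6: that forces R2C2 = 2, after which R3C1 would have to be in {7} for the 13 across but in {5,6,8,9} for the 18 down — contradiction. So R3C2 = 7.
R2C2 = 11 − 10 = 1 completes the 11 down.
R3C1 = 13 − 7 = 6 completes the 13 across.
R2C1 = 9 − 1 = 8 completes the 9 across.

6 7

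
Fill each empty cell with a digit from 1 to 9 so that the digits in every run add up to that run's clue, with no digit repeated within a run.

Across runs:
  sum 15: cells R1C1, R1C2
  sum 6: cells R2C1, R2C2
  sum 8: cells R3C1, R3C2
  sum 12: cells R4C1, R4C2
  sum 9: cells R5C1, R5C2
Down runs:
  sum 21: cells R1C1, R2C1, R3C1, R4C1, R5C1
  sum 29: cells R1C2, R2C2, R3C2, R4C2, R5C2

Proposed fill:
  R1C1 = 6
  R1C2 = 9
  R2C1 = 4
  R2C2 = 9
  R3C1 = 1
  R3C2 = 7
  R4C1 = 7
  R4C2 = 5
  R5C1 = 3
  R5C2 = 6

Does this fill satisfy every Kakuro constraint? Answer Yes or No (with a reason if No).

No — the down run R1C2–R5C2 sums to 36, not 29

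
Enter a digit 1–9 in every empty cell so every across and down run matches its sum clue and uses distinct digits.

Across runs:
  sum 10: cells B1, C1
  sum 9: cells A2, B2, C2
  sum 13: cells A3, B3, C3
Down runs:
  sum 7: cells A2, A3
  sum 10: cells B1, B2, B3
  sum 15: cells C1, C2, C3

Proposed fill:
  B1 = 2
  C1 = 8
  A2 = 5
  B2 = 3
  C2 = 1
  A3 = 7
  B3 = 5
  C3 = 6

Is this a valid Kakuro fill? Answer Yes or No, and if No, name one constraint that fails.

No — the down run A2–A3 sums to 12, not 7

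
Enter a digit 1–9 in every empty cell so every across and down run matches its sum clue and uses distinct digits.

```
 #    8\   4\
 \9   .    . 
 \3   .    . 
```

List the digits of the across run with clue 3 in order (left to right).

2 1

3 in 2 cells must be {1,2}; 4 in 2 cells must be {1,3}.
The 3 across and the 4 down share only 1, so R2C2 = 1.
R1C2 = 4 − 1 = 3 completes the 4 down.
R2C1 = 3 − 1 = 2 completes the 3 across.
R1C1 = 9 − 3 = 6 completes the 9 across.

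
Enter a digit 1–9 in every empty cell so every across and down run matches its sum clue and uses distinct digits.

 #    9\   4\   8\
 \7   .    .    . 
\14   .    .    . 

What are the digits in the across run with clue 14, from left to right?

5, 3, 6

7 in 3 cells must be {1,2,4}; 4 in 2 cells must be {1,3}.
The 7 across and the 4 down share only 1, so R1C2 = 1.
Given what's placed, R1C3 must be 2 to fit the 7 across and 8 down.
R2C2 = 4 − 1 = 3 completes the 4 down.
R2C3 = 8 − 2 = 6 completes the 8 down.
R1C1 = 7 − 3 = 4 completes the 7 across.
R2C1 = 14 − 9 = 5 completes the 14 across.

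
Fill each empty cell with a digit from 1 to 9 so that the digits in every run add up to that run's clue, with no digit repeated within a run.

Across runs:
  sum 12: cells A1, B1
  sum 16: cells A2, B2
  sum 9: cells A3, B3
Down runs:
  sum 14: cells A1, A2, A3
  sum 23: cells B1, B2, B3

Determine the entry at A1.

4

16 in 2 cells must be {7,9}; 23 in 3 cells must be {6,8,9}.
The 16 across and the 23 down share only 9, so B2 = 9.
Given what's placed, B1 must be 8 to fit the 12 across and 23 down.
A2 = 16 − 9 = 7 completes the 16 across.
B3 = 23 − 17 = 6 completes the 23 down.
A1 = 12 − 8 = 4 completes the 12 across.
A3 = 9 − 6 = 3 completes the 9 across.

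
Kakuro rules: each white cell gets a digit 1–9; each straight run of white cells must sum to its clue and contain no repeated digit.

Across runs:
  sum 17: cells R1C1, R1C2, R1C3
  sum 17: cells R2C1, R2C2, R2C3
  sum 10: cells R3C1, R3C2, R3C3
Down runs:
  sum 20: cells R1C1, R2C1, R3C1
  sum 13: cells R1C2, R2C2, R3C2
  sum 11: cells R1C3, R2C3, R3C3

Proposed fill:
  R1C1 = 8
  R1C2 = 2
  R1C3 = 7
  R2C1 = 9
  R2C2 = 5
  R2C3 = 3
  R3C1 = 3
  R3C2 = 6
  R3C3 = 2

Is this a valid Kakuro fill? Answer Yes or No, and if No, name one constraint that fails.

No — the across run R3C1–R3C3 sums to 11, not 10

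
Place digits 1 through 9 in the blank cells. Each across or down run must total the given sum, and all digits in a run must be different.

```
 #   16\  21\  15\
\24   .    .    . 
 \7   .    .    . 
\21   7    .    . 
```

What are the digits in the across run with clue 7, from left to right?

24 in 3 cells must be {7,8,9}; 7 in 3 cells must be {1,2,4}.
R1C1 = 8: the only remaining digit allowed by both the 24 across and the 16 down.
R2C1 = 16 − 15 = 1 completes the 16 down.
Given what's placed, R2C2 must be 4 to fit the 7 across and 21 down.
R2C3 = 7 − 5 = 2 completes the 7 across.

1 4 2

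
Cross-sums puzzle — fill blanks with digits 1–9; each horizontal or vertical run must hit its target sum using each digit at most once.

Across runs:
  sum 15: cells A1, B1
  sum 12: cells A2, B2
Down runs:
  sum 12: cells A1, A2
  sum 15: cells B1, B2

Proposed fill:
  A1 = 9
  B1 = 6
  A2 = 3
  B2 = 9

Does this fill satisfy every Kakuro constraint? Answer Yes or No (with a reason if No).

Yes

Across: 9+6=15; 3+9=12. Down: 9+3=12; 6+9=15. No digit repeats within any run.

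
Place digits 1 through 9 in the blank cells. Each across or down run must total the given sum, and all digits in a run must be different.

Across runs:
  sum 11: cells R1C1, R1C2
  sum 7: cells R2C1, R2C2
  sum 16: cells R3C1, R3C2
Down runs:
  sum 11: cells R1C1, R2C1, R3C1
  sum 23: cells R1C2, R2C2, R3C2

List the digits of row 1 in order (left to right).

16 in 2 cells must be {7,9}; 23 in 3 cells must be {6,8,9}.
The 7 across and the 23 down share only 6, so R2C2 = 6.
The 16 across and the 11 down share only 7, so R3C1 = 7.
R3C2 = 16 − 7 = 9 completes the 16 across.
R1C1 = 3: the only remaining digit allowed by both the 11 across and the 11 down.
R1C2 = 11 − 3 = 8 completes the 11 across.
R2C1 = 7 − 6 = 1 completes the 7 across.

3 8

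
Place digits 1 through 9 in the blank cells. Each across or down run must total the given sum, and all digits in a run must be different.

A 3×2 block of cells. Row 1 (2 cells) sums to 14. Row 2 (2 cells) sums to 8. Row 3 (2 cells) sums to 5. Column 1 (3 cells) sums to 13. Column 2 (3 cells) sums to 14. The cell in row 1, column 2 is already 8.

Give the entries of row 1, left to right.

6 8

(1,1) = 14 − 8 = 6 completes the 14 across.
No cell is forced outright now. (2,1) can only be 2 or 3 or 5 (the digits allowed by both its 8 across and its 13 down). If (2,1) = 2: then (2,2) would have to be in {6} for the 8 across but in {1,2,4,5} for the 14 down — contradiction. If (2,1) = 5: then (2,2) would have to be in {3} for the 8 across but in {1,2,4,5} for the 14 down — contradiction. So (2,1) = 3.
(2,2) = 8 − 3 = 5 completes the 8 across.
(3,1) = 13 − 9 = 4 completes the 13 down.
(3,2) = 5 − 4 = 1 completes the 5 across.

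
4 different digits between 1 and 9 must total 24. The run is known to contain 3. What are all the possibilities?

{3,4,8,9}; {3,5,7,9}; {3,6,7,8}

4 distinct digits from 1–9 sum between 10 and 30.
Keeping only sets containing 3.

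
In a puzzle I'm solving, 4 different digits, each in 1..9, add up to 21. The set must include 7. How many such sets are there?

4 distinct digits from 1–9 sum between 10 and 30.
Keeping only sets containing 7.
Enumerating: {1,4,7,9}, {1,5,7,8}, {2,3,7,9}, {2,4,7,8}, {3,5,6,7}.

5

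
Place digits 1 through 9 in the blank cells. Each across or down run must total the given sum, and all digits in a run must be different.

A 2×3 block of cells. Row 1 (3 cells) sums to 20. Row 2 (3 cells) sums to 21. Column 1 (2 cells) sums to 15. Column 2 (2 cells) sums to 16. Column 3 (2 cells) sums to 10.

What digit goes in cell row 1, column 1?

7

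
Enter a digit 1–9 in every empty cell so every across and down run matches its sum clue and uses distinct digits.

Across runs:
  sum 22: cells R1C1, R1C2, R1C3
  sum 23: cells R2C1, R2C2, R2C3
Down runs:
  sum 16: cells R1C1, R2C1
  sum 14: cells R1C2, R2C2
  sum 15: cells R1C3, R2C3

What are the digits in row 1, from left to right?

23 in 3 cells must be {6,8,9}; 16 in 2 cells must be {7,9}.
The 23 across and the 16 down share only 9, so R2C1 = 9.
R1C1 = 16 − 9 = 7 completes the 16 down.
Nothing is forced directly, so branch on R2C2, whose candidates are 6 or 8. If R2C2 = 6: then R1C2 would have to be in {6,9} for the 22 across but in {8} for the 14 down — contradiction. So R2C2 = 8.
R1C2 = 14 − 8 = 6 completes the 14 down.
R1C3 = 22 − 13 = 9 completes the 22 across.
R2C3 = 23 − 17 = 6 completes the 23 across.

7 6 9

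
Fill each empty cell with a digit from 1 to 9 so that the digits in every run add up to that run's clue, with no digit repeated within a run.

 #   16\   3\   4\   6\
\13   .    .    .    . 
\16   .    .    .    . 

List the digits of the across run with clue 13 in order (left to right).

16 in 2 cells must be {7,9}; 3 in 2 cells must be {1,2}; 4 in 2 cells must be {1,3}.
Only 7 fits R1C1 under both its across sum 13 and down sum 16.
R2C1 = 16 − 7 = 9 completes the 16 down.
Given what's placed, R2C3 must be 1 to fit the 16 across and 4 down.
R1C3 = 4 − 1 = 3 completes the 4 down.
R2C2 = 2: the only remaining digit allowed by both the 16 across and the 3 down.
R2C4 = 16 − 12 = 4 completes the 16 across.
R1C2 = 3 − 2 = 1 completes the 3 down.
R1C4 = 13 − 11 = 2 completes the 13 across.

7, 1, 3, 2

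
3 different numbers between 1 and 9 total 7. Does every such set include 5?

The only way to make 7 from 3 distinct digits is {1,2,4}, which does not contain 5.

No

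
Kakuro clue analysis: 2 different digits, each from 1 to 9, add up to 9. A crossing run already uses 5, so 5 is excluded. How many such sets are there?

3

2 distinct digits from 1–9 sum between 3 and 17.
Dropping sets that contain 5.
Enumerating: {1,8}, {2,7}, {3,6}.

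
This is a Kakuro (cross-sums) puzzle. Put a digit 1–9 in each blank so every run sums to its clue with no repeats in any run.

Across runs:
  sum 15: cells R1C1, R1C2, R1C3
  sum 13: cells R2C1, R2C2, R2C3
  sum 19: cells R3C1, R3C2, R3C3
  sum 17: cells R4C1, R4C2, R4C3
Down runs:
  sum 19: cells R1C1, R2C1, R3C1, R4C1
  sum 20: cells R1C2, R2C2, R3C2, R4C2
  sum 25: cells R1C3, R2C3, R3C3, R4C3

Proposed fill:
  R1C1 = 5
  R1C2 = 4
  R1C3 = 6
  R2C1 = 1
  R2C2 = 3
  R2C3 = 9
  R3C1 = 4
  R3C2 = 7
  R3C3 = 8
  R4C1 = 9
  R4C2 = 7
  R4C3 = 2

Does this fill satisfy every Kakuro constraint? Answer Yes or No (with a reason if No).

No — the across run R4C1–R4C3 sums to 18, not 17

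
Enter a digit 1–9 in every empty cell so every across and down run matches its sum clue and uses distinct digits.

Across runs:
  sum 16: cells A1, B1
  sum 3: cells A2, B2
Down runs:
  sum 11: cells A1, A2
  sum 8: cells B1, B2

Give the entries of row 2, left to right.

2 1

16 in 2 cells must be {7,9}; 3 in 2 cells must be {1,2}.
The 16 across and the 8 down share only 7, so B1 = 7.
The 3 across and the 11 down share only 2, so A2 = 2.
B2 = 3 − 2 = 1 completes the 3 across.
A1 = 16 − 7 = 9 completes the 16 across.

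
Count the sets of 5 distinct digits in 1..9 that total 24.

5 distinct digits from 1–9 sum between 15 and 35.

11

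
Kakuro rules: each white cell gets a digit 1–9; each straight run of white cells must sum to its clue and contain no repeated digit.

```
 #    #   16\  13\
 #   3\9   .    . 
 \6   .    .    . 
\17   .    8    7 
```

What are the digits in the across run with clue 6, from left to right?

6 in 3 cells must be {1,2,3}; 3 in 2 cells must be {1,2}.
R3C1 = 17 − 15 = 2 completes the 17 across.
R2C1 = 3 − 2 = 1 completes the 3 down.
Given what's placed, R2C3 must be 2 to fit the 6 across and 13 down.
R1C3 = 13 − 9 = 4 completes the 13 down.
R2C2 = 6 − 3 = 3 completes the 6 across.
R1C2 = 9 − 4 = 5 completes the 9 across.

1, 3, 2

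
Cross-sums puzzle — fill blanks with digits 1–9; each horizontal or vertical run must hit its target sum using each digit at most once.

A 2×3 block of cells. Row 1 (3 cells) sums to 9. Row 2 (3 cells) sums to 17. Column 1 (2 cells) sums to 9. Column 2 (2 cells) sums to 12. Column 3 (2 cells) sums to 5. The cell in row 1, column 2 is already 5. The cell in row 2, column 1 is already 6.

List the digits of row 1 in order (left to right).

(1,1) = 9 − 6 = 3 completes the 9 down.
(1,3) = 9 − 8 = 1 completes the 9 across.
(2,2) = 12 − 5 = 7 completes the 12 down.
(2,3) = 17 − 13 = 4 completes the 17 across.

3, 5, 1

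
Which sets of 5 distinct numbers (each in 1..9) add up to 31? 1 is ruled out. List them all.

{2,5,7,8,9}; {3,4,7,8,9}; {3,5,6,8,9}; {4,5,6,7,9}

5 distinct digits from 1–9 sum between 15 and 35.
Dropping sets that contain 1.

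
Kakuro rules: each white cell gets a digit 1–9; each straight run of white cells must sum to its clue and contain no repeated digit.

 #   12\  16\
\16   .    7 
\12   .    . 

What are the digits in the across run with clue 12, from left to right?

16 in 2 cells must be {7,9}.
R1C1 = 16 − 7 = 9 completes the 16 across.
R2C1 = 12 − 9 = 3 completes the 12 down.
R2C2 = 12 − 3 = 9 completes the 12 across.

3, 9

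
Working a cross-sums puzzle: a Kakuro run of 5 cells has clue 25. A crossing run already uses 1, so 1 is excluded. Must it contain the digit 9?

Counterexample: {2,3,5,7,8} sums to 25 under that restriction without using 9.

No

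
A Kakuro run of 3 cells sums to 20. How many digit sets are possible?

4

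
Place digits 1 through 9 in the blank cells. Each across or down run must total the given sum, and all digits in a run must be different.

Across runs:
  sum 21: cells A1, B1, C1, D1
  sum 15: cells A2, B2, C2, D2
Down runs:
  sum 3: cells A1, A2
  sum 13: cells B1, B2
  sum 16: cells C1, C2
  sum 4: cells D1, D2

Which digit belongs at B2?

5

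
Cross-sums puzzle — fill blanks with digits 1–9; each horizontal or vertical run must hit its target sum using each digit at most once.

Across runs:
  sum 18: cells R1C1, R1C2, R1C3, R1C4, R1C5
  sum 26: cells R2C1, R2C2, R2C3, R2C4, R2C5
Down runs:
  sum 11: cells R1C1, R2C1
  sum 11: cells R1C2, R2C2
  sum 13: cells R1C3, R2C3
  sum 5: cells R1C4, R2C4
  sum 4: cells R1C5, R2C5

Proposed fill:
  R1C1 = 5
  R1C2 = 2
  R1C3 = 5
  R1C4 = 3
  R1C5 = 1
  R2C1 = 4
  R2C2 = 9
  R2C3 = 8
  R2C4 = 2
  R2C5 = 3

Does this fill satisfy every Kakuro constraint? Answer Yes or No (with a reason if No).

No — the down run R1C1–R2C1 sums to 9, not 11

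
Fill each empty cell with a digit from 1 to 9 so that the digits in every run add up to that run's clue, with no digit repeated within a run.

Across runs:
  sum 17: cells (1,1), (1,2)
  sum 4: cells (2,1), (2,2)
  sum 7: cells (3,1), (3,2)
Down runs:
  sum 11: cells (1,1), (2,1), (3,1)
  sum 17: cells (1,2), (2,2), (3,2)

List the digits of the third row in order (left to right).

2 5

17 in 2 cells must be {8,9}; 4 in 2 cells must be {1,3}.
The 17 across and the 11 down share only 8, so (1,1) = 8.
(1,2) = 17 − 8 = 9 completes the 17 across.
Given what's placed, (2,1) must be 1 to fit the 4 across and 11 down.
(2,2) = 4 − 1 = 3 completes the 4 across.
(3,1) = 11 − 9 = 2 completes the 11 down.
(3,2) = 7 − 2 = 5 completes the 7 across.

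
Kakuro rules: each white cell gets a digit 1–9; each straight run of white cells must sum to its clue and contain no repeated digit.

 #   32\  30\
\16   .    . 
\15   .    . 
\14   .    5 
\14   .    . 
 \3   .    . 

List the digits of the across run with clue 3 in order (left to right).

16 in 2 cells must be {7,9}; 3 in 2 cells must be {1,2}.
R3C1 = 14 − 5 = 9 completes the 14 across.
R5C1 = 2: the only remaining digit allowed by both the 3 across and the 32 down.
R5C2 = 3 − 2 = 1 completes the 3 across.

2 1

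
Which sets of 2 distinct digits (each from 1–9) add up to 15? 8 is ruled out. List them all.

{6,9}

2 distinct digits from 1–9 sum between 3 and 17.
Dropping sets that contain 8.
Only one set works: {6,9}.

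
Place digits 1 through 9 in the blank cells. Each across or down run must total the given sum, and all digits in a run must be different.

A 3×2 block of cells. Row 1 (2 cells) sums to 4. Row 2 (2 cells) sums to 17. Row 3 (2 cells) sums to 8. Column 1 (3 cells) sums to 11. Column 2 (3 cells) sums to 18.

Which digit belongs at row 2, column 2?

4 in 2 cells must be {1,3}; 17 in 2 cells must be {8,9}.
The 17 across and the 11 down share only 8, so (2,1) = 8.
(2,2) = 17 − 8 = 9 completes the 17 across.
Given what's placed, (1,1) must be 1 to fit the 4 across and 11 down.
(1,2) = 4 − 1 = 3 completes the 4 across.
(3,1) = 11 − 9 = 2 completes the 11 down.
(3,2) = 8 − 2 = 6 completes the 8 across.

9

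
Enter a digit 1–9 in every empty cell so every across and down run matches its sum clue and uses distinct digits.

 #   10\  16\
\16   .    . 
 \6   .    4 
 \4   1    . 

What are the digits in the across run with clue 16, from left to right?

7, 9

16 in 2 cells must be {7,9}; 4 in 2 cells must be {1,3}.
R1C1 = 7: the only remaining digit allowed by both the 16 across and the 10 down.
R1C2 = 16 − 7 = 9 completes the 16 across.
R2C1 = 6 − 4 = 2 completes the 6 across.
R3C2 = 4 − 1 = 3 completes the 4 across.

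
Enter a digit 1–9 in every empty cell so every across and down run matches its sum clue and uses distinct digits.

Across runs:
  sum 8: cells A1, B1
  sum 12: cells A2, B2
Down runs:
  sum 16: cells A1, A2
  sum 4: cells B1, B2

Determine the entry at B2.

3

16 in 2 cells must be {7,9}; 4 in 2 cells must be {1,3}.
The 8 across and the 16 down share only 7, so A1 = 7.
B1 = 8 − 7 = 1 completes the 8 across.
A2 = 16 − 7 = 9 completes the 16 down.
B2 = 12 − 9 = 3 completes the 12 across.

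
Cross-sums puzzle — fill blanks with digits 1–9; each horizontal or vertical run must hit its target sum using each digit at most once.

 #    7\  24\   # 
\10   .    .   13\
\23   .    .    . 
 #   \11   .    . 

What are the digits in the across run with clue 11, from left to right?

7 4

23 in 3 cells must be {6,8,9}; 24 in 3 cells must be {7,8,9}.
The 23 across and the 7 down share only 6, so R2C1 = 6.
R1C1 = 7 − 6 = 1 completes the 7 down.
R1C2 = 10 − 1 = 9 completes the 10 across.
R2C2 = 8: the only remaining digit allowed by both the 23 across and the 24 down.
R2C3 = 23 − 14 = 9 completes the 23 across.
R3C2 = 24 − 17 = 7 completes the 24 down.
R3C3 = 11 − 7 = 4 completes the 11 across.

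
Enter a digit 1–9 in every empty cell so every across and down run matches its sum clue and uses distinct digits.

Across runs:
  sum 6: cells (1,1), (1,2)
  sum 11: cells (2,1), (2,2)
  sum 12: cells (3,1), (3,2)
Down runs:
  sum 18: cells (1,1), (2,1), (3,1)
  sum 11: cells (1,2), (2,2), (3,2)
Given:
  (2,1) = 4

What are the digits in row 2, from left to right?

4 7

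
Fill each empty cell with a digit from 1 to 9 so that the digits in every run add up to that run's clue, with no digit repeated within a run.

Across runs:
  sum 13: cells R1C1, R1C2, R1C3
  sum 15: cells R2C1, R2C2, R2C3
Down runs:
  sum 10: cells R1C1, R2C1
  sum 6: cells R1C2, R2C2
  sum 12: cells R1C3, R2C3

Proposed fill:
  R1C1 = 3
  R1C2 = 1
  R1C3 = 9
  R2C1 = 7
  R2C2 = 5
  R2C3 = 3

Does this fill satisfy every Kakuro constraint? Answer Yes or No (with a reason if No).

Across: 3+1+9=13; 7+5+3=15. Down: 3+7=10; 1+5=6; 9+3=12. No digit repeats within any run.

Yes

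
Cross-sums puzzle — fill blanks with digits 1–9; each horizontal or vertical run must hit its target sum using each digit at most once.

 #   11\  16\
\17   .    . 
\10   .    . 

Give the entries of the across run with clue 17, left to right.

17 in 2 cells must be {8,9}; 16 in 2 cells must be {7,9}.
The 17 across and the 16 down share only 9, so R1C2 = 9.
R2C2 = 16 − 9 = 7 completes the 16 down.
R1C1 = 17 − 9 = 8 completes the 17 across.
R2C1 = 10 − 7 = 3 completes the 10 across.

8 9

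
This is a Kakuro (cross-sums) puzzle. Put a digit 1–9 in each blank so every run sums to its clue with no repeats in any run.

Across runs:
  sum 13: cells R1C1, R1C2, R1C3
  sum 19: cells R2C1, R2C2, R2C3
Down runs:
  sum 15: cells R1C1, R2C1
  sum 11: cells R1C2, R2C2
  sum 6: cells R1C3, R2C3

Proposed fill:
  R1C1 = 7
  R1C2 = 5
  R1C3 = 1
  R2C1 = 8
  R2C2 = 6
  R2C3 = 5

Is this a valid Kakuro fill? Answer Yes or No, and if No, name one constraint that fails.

Across: 7+5+1=13; 8+6+5=19. Down: 7+8=15; 5+6=11; 1+5=6. No digit repeats within any run.

Yes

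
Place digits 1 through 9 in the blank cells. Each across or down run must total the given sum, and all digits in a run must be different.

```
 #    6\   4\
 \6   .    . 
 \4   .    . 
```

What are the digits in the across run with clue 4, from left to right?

1 3

4 in 2 cells must be {1,3}.
The 6 across and the 4 down share only 1, so R1C2 = 1.
The 4 across and the 6 down share only 1, so R2C1 = 1.
R2C2 = 4 − 1 = 3 completes the 4 across.
R1C1 = 6 − 1 = 5 completes the 6 across.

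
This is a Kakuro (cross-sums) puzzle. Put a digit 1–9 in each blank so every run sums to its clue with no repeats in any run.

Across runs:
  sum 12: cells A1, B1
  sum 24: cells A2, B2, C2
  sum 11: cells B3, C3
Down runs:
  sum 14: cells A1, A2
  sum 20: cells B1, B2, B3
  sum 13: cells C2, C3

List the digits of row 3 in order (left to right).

5 6

24 in 3 cells must be {7,8,9}.
Nothing is forced directly, so branch on A2, whose candidates are 8 or 9. If A2 = 8: then A1 would have to be in {3,4,5,7,8,9} for the 12 across but in {6} for the 14 down — contradiction. So A2 = 9.
A1 = 14 − 9 = 5 completes the 14 down.
B1 = 12 − 5 = 7 completes the 12 across.
B2 = 8: the only remaining digit allowed by both the 24 across and the 20 down.
C2 = 24 − 17 = 7 completes the 24 across.
B3 = 20 − 15 = 5 completes the 20 down.
C3 = 11 − 5 = 6 completes the 11 across.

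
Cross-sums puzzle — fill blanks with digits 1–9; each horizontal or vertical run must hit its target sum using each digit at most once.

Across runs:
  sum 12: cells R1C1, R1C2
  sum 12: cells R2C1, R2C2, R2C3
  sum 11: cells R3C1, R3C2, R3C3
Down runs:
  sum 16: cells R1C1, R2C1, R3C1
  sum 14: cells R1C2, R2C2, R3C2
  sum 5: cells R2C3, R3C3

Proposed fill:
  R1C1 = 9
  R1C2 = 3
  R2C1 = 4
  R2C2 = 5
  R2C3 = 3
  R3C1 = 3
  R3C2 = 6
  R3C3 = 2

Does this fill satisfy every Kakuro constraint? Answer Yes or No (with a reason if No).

Across: 9+3=12; 4+5+3=12; 3+6+2=11. Down: 9+4+3=16; 3+5+6=14; 3+2=5. No digit repeats within any run.

Yes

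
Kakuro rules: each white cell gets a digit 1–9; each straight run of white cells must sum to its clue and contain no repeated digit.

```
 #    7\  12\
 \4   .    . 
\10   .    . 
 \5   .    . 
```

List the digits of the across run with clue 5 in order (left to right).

4 1

4 in 2 cells must be {1,3}; 7 in 3 cells must be {1,2,4}.
The 4 across and the 7 down share only 1, so R1C1 = 1.
R1C2 = 4 − 1 = 3 completes the 4 across.
Nothing is forced directly, so branch on R2C1, whose candidates are 2 or 4. If R2C1 = 4: then R2C2 would have to be in {6} for the 10 across but in {1,2,4,5,7,8} for the 12 down — contradiction. So R2C1 = 2.
R2C2 = 10 − 2 = 8 completes the 10 across.
R3C1 = 7 − 3 = 4 completes the 7 down.
R3C2 = 5 − 4 = 1 completes the 5 across.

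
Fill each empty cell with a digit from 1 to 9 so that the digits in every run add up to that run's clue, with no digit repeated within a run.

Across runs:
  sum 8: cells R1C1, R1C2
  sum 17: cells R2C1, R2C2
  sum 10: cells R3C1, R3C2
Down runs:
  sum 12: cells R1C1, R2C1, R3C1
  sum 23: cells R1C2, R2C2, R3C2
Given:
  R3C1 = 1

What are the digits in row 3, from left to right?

1 9

17 in 2 cells must be {8,9}; 23 in 3 cells must be {6,8,9}.
The 8 across and the 23 down share only 6, so R1C2 = 6.
R3C2 = 10 − 1 = 9 completes the 10 across.
R1C1 = 8 − 6 = 2 completes the 8 across.
R2C1 = 12 − 3 = 9 completes the 12 down.
R2C2 = 17 − 9 = 8 completes the 17 across.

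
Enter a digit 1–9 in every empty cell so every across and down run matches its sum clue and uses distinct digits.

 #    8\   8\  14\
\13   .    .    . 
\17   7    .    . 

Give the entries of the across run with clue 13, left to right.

1, 7, 5

R1C1 = 8 − 7 = 1 completes the 8 down.
Nothing is forced directly, so branch on R2C2, whose candidates are 1 or 2 or 6. If R2C2 = 2: then R1C2 would have to be in {3,4,5,7,8,9} for the 13 across but in {6} for the 8 down — contradiction. If R2C2 = 6: then R1C2 would have to be in {3,4,5,7,8,9} for the 13 across but in {2} for the 8 down — contradiction. So R2C2 = 1.
R1C2 = 8 − 1 = 7 completes the 8 down.
R1C3 = 13 − 8 = 5 completes the 13 across.
R2C3 = 17 − 8 = 9 completes the 17 across.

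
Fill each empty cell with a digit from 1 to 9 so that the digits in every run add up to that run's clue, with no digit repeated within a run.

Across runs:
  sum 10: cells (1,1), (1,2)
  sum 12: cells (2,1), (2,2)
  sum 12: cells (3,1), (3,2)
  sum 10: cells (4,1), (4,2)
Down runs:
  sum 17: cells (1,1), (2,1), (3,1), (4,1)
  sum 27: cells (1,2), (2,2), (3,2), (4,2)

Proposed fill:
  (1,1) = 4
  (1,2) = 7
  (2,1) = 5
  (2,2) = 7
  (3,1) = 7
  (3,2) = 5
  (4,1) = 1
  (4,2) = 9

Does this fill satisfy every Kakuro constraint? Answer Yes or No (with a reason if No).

No — the across run (1,1)–(1,2) sums to 11, not 10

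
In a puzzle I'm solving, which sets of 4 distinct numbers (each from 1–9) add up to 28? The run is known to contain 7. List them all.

{4,7,8,9}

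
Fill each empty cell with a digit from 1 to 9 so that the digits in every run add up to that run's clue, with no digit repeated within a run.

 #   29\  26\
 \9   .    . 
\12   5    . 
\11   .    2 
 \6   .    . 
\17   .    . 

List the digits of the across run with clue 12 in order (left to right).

17 in 2 cells must be {8,9}.
R2C2 = 12 − 5 = 7 completes the 12 across.

5 7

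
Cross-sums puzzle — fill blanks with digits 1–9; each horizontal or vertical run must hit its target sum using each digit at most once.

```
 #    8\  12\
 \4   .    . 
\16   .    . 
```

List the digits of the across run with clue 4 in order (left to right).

1 3

4 in 2 cells must be {1,3}; 16 in 2 cells must be {7,9}.
The 4 across and the 12 down share only 3, so R1C2 = 3.
The 16 across and the 8 down share only 7, so R2C1 = 7.
R2C2 = 16 − 7 = 9 completes the 16 across.
R1C1 = 4 − 3 = 1 completes the 4 across.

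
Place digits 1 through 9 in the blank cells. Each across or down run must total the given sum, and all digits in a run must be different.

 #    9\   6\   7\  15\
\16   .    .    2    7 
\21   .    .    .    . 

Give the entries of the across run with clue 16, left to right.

3 4 2 7

R2C3 = 7 − 2 = 5 completes the 7 down.
R2C4 = 15 − 7 = 8 completes the 15 down.
Nothing is forced directly, so branch on R2C2, whose candidates are 1 or 2. If R2C2 = 1: then R1C2 would have to be in {1,3,4,6} for the 16 across but in {5} for the 6 down — contradiction. So R2C2 = 2.
R1C2 = 6 − 2 = 4 completes the 6 down.
R2C1 = 21 − 15 = 6 completes the 21 across.
R1C1 = 16 − 13 = 3 completes the 16 across.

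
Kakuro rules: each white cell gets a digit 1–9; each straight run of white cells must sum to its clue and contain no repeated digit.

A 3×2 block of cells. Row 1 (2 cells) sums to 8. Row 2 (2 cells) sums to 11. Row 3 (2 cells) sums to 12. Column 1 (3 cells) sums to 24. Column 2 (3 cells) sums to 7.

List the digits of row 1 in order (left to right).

7 1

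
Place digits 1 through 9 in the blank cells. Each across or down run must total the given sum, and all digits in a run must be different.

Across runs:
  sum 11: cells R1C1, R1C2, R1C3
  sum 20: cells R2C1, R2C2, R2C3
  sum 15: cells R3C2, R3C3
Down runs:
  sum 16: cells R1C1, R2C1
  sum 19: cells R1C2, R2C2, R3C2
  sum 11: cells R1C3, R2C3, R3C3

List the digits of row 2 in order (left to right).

16 in 2 cells must be {7,9}.
Only 7 fits R1C1 under both its across sum 11 and down sum 16.
Given what's placed, R1C2 must be 3 to fit the 11 across and 19 down.
R1C3 = 11 − 10 = 1 completes the 11 across.
R2C1 = 16 − 7 = 9 completes the 16 down.
R2C2 = 7: the only remaining digit allowed by both the 20 across and the 19 down.
R2C3 = 20 − 16 = 4 completes the 20 across.

9 7 4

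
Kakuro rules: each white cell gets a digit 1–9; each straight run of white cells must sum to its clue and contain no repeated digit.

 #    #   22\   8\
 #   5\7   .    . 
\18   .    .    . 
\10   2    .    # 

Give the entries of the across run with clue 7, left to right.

R2C1 = 5 − 2 = 3 completes the 5 down.
R3C2 = 10 − 2 = 8 completes the 10 across.
R1C2 = 5: the only remaining digit allowed by both the 7 across and the 22 down.
R1C3 = 7 − 5 = 2 completes the 7 across.
R2C2 = 22 − 13 = 9 completes the 22 down.
R2C3 = 18 − 12 = 6 completes the 18 across.

5, 2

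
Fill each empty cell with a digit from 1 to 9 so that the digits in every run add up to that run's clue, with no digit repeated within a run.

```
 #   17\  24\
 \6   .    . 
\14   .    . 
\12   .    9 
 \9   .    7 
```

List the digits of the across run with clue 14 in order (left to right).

R3C1 = 12 − 9 = 3 completes the 12 across.
R4C1 = 9 − 7 = 2 completes the 9 across.
No cell is forced outright now. R1C1 can only be 4 or 5 (the digits allowed by both its 6 across and its 17 down). If R1C1 = 5: then R1C2 would have to be in {1} for the 6 across but in {2,3,5,6} for the 24 down — contradiction. So R1C1 = 4.
R1C2 = 6 − 4 = 2 completes the 6 across.
R2C1 = 17 − 9 = 8 completes the 17 down.
R2C2 = 14 − 8 = 6 completes the 14 across.

8 6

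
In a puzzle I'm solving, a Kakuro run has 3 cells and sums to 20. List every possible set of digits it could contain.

3 distinct digits from 1–9 sum between 6 and 24.

{3,8,9}; {4,7,9}; {5,6,9}; {5,7,8}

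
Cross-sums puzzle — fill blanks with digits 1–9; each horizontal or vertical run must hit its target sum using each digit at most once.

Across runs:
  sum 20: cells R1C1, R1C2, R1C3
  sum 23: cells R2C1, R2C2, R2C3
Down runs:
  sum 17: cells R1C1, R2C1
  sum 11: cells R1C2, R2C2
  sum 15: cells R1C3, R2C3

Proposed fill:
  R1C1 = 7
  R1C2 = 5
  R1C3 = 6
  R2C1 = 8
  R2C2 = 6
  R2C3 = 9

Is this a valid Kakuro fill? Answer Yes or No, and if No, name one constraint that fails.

No — the down run R1C1–R2C1 sums to 15, not 17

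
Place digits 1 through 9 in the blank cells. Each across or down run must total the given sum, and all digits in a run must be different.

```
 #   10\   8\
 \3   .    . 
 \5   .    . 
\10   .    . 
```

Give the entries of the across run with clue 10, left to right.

7 3

3 in 2 cells must be {1,2}.
Nothing is forced directly, so branch on R1C1, whose candidates are 1 or 2. If R1C1 = 1: that forces R1C2 = 2, R2C2 = 1, after which R3C2 would have to be in {1,2,3,4,6,7,8,9} for the 10 across but in {5} for the 8 down — contradiction. So R1C1 = 2.
R1C2 = 3 − 2 = 1 completes the 3 across.
Nothing is forced directly, so branch on R2C1, whose candidates are 1 or 3. If R2C1 = 3: that forces R2C2 = 2, after which R3C1 would have to be in {1,2,3,4,6,7,8,9} for the 10 across but in {5} for the 10 down — contradiction. So R2C1 = 1.
R2C2 = 5 − 1 = 4 completes the 5 across.
R3C1 = 10 − 3 = 7 completes the 10 down.
R3C2 = 10 − 7 = 3 completes the 10 across.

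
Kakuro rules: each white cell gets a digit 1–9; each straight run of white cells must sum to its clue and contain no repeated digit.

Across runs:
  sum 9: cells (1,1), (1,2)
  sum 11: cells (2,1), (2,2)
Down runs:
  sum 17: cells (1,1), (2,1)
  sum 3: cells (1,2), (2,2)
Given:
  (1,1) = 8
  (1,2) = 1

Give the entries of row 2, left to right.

9 2

17 in 2 cells must be {8,9}; 3 in 2 cells must be {1,2}.
(2,1) = 17 − 8 = 9 completes the 17 down.
(2,2) = 11 − 9 = 2 completes the 11 across.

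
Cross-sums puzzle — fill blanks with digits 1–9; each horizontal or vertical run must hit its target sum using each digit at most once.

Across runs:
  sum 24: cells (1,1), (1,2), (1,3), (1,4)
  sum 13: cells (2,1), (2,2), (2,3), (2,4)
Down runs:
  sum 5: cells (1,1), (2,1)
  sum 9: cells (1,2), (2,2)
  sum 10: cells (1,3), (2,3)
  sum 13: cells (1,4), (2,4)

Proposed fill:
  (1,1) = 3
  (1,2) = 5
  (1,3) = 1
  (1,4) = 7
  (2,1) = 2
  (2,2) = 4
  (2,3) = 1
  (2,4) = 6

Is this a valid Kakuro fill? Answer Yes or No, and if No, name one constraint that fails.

No — the across run (1,1)–(1,4) sums to 16, not 24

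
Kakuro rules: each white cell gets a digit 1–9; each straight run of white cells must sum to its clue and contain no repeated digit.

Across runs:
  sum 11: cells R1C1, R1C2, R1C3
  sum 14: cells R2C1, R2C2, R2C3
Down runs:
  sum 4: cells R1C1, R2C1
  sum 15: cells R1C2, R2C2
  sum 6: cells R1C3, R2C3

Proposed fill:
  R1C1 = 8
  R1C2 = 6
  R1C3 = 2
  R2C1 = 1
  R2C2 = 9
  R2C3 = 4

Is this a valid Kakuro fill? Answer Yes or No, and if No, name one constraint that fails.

No — the across run R1C1–R1C3 sums to 16, not 11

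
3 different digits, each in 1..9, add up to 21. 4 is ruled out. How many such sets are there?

2

3 distinct digits from 1–9 sum between 6 and 24.
Dropping sets that contain 4.
Enumerating: {5,7,9}, {6,7,8}.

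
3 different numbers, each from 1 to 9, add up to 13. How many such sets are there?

3 distinct digits from 1–9 sum between 6 and 24.

7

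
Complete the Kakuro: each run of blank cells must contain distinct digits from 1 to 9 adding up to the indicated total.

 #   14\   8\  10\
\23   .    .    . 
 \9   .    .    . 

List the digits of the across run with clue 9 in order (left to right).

6 2 1

23 in 3 cells must be {6,8,9}.
The 23 across and the 8 down share only 6, so R1C2 = 6.
R2C2 = 8 − 6 = 2 completes the 8 down.
Given what's placed, R2C1 must be 6 to fit the 9 across and 14 down.
R2C3 = 9 − 8 = 1 completes the 9 across.
R1C1 = 14 − 6 = 8 completes the 14 down.
R1C3 = 23 − 14 = 9 completes the 23 across.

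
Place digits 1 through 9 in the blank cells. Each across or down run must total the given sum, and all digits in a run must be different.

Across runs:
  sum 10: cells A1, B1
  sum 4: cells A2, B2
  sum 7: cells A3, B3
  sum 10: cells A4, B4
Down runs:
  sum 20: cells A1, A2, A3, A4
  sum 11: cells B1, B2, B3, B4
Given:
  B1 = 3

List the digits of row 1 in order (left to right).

4 in 2 cells must be {1,3}; 11 in 4 cells must be {1,2,3,5}.
A1 = 10 − 3 = 7 completes the 10 across.
B2 = 1: the only remaining digit allowed by both the 4 across and the 11 down.
B4 = 2: the only remaining digit allowed by both the 10 across and the 11 down.
A2 = 4 − 1 = 3 completes the 4 across.
B3 = 11 − 6 = 5 completes the 11 down.
A4 = 10 − 2 = 8 completes the 10 across.
A3 = 7 − 5 = 2 completes the 7 across.

7 3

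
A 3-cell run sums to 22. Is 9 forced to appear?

Yes

Every partition of 22 into 3 distinct digits includes 9: {5,8,9}, {6,7,9}.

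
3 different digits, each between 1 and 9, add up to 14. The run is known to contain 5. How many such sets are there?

3

3 distinct digits from 1–9 sum between 6 and 24.
Keeping only sets containing 5.
Enumerating: {1,5,8}, {2,5,7}, {3,5,6}.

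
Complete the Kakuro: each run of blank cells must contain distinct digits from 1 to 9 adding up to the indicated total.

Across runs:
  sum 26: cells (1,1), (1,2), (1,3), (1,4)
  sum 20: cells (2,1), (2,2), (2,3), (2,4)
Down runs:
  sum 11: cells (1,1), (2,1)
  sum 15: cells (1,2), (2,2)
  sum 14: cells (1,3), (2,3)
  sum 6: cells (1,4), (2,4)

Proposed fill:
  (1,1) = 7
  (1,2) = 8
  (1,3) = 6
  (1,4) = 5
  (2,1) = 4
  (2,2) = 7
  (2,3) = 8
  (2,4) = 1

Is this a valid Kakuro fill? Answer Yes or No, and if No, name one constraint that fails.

Yes

Across: 7+8+6+5=26; 4+7+8+1=20. Down: 7+4=11; 8+7=15; 6+8=14; 5+1=6. No digit repeats within any run.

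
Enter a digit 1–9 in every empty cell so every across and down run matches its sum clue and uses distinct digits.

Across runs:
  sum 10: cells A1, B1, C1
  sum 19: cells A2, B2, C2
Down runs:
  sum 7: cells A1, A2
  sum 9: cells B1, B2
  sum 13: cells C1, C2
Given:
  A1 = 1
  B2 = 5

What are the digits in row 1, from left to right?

1 4 5

B1 = 9 − 5 = 4 completes the 9 down.
C1 = 10 − 5 = 5 completes the 10 across.
A2 = 7 − 1 = 6 completes the 7 down.
C2 = 19 − 11 = 8 completes the 19 across.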